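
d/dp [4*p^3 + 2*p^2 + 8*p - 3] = 12*p^2 + 4*p + 8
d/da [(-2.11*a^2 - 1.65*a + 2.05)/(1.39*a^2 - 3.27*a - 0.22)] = (9.1932*a^2 - 4.7706*a + 7.0665)/(1.9321*a^4 - 9.0906*a^3 + 10.0813*a^2 + 1.4388*a + 0.0484)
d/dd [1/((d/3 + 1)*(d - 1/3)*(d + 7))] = 9*(-9*d^2 - 58*d - 53)/(9*d^6 + 174*d^5 + 1159*d^4 + 2948*d^3 + 1591*d^2 - 2226*d + 441)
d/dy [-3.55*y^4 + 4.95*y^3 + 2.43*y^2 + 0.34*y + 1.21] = -14.2*y^3 + 14.85*y^2 + 4.86*y + 0.34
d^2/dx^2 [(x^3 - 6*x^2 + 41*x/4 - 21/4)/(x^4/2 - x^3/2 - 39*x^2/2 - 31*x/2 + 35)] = (4*x^6 - 60*x^5 + 594*x^4 + 1180*x^3 - 10857*x^2 + 4410*x + 106141)/(x^9 - 117*x^7 - 210*x^6 + 4563*x^5 + 16380*x^4 - 44619*x^3 - 319410*x^2 - 573300*x - 343000)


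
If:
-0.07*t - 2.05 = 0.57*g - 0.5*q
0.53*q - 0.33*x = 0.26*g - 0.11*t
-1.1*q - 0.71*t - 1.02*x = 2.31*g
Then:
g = 2.91487050960735 - 1.31719298245614*x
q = 5.0088276246171 - 0.906198830409357*x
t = 4.25286549707602*x - 17.2437482595377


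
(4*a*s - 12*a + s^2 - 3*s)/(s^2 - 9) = (4*a + s)/(s + 3)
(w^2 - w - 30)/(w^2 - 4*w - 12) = (w + 5)/(w + 2)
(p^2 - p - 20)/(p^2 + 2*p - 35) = (p + 4)/(p + 7)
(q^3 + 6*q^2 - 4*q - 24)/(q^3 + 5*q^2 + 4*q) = (q^3 + 6*q^2 - 4*q - 24)/(q*(q^2 + 5*q + 4))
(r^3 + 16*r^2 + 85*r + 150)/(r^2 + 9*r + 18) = (r^2 + 10*r + 25)/(r + 3)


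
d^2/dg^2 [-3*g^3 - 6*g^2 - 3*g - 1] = -18*g - 12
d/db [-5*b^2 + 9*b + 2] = 9 - 10*b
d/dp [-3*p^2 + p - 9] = 1 - 6*p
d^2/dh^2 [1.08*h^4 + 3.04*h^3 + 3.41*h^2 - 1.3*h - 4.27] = 12.96*h^2 + 18.24*h + 6.82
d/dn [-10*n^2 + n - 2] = 1 - 20*n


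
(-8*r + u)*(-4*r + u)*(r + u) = 32*r^3 + 20*r^2*u - 11*r*u^2 + u^3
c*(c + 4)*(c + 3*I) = c^3 + 4*c^2 + 3*I*c^2 + 12*I*c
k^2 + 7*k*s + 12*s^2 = (k + 3*s)*(k + 4*s)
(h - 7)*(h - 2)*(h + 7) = h^3 - 2*h^2 - 49*h + 98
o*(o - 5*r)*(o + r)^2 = o^4 - 3*o^3*r - 9*o^2*r^2 - 5*o*r^3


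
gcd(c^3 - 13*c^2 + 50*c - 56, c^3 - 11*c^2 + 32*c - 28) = c^2 - 9*c + 14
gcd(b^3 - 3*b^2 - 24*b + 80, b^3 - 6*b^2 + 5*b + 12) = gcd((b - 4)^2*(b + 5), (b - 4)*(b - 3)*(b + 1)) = b - 4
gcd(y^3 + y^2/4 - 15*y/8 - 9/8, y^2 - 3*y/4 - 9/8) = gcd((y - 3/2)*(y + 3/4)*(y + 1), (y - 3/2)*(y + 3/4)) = y^2 - 3*y/4 - 9/8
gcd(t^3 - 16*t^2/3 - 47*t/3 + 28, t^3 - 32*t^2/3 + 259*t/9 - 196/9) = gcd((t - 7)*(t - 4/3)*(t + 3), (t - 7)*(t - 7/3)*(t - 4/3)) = t^2 - 25*t/3 + 28/3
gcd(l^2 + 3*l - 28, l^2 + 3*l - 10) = 1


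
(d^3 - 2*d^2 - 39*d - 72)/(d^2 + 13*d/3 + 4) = 3*(d^2 - 5*d - 24)/(3*d + 4)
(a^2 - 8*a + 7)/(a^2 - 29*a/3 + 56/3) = 3*(a - 1)/(3*a - 8)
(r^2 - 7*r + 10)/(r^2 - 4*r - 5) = (r - 2)/(r + 1)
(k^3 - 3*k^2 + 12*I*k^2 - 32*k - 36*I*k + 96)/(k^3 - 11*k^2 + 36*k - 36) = (k^2 + 12*I*k - 32)/(k^2 - 8*k + 12)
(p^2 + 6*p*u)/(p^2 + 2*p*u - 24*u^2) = p/(p - 4*u)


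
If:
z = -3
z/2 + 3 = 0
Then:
No Solution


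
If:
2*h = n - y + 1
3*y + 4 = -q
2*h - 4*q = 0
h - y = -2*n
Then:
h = 20/29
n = -31/29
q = 10/29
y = -42/29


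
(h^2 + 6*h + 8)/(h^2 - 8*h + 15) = (h^2 + 6*h + 8)/(h^2 - 8*h + 15)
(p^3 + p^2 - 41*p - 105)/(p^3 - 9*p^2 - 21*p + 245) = (p + 3)/(p - 7)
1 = 1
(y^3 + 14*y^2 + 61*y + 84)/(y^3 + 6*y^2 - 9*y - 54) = (y^2 + 11*y + 28)/(y^2 + 3*y - 18)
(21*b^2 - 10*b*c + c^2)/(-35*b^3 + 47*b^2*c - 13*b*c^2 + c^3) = (-3*b + c)/(5*b^2 - 6*b*c + c^2)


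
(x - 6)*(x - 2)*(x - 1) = x^3 - 9*x^2 + 20*x - 12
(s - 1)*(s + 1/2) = s^2 - s/2 - 1/2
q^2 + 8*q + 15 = (q + 3)*(q + 5)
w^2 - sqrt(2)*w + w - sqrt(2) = (w + 1)*(w - sqrt(2))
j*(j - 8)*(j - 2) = j^3 - 10*j^2 + 16*j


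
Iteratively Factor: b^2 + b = (b)*(b + 1)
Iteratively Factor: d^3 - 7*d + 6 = (d - 1)*(d^2 + d - 6) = (d - 2)*(d - 1)*(d + 3)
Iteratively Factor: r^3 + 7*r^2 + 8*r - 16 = (r + 4)*(r^2 + 3*r - 4) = (r - 1)*(r + 4)*(r + 4)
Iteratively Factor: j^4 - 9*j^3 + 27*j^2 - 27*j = (j - 3)*(j^3 - 6*j^2 + 9*j) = (j - 3)^2*(j^2 - 3*j) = j*(j - 3)^2*(j - 3)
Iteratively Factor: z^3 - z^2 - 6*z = (z + 2)*(z^2 - 3*z) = z*(z + 2)*(z - 3)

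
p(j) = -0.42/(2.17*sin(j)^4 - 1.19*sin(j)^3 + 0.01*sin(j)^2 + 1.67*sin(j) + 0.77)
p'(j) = -0.42*(-8.68*sin(j)^3*cos(j) + 3.57*sin(j)^2*cos(j) - 0.02*sin(j)*cos(j) - 1.67*cos(j))/(2.17*sin(j)^4 - 1.19*sin(j)^3 + 0.01*sin(j)^2 + 1.67*sin(j) + 0.77)^2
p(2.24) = -0.18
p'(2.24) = -0.18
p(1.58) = -0.12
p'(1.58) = -0.00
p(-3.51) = -0.31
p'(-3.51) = -0.35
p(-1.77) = -0.19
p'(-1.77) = 0.16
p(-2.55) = -1.63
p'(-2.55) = 5.01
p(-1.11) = -0.27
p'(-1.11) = -0.59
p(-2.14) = -0.36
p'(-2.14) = 1.00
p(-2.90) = -1.06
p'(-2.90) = -3.52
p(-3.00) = -0.78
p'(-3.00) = -2.25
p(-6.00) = -0.34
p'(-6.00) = 0.43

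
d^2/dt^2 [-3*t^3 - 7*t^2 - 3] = -18*t - 14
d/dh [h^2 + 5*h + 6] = 2*h + 5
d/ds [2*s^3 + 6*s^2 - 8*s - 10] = 6*s^2 + 12*s - 8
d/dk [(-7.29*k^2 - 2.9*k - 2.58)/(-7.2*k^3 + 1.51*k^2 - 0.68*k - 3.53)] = (-52.488*k^4 - 41.76*k^3 - 46.3918*k^2 + 59.259*k + 8.4826)/(51.84*k^6 - 21.744*k^5 + 12.0721*k^4 + 48.7784*k^3 - 10.1982*k^2 + 4.8008*k + 12.4609)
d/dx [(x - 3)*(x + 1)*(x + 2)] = 3*x^2 - 7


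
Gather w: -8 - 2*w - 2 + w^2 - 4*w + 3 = w^2 - 6*w - 7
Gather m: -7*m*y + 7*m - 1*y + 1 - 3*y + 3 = m*(7 - 7*y) - 4*y + 4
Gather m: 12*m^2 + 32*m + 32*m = 12*m^2 + 64*m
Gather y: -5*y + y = -4*y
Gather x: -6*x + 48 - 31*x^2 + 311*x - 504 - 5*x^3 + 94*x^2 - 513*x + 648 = -5*x^3 + 63*x^2 - 208*x + 192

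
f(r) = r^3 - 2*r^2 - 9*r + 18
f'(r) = 3*r^2 - 4*r - 9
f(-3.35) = -11.89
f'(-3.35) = 38.07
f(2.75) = -1.08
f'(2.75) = 2.69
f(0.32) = 14.95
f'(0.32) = -9.97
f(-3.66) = -24.88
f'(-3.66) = 45.83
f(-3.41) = -14.22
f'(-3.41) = 39.52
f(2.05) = -0.24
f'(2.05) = -4.59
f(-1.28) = 24.15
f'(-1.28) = 1.04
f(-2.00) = 20.00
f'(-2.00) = 11.00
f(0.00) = 18.00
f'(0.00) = -9.00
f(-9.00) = -792.00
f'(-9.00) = 270.00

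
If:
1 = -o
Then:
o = -1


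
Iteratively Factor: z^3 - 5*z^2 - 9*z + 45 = (z + 3)*(z^2 - 8*z + 15) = (z - 5)*(z + 3)*(z - 3)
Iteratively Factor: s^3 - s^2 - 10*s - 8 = (s - 4)*(s^2 + 3*s + 2) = (s - 4)*(s + 1)*(s + 2)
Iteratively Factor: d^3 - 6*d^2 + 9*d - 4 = (d - 1)*(d^2 - 5*d + 4) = (d - 1)^2*(d - 4)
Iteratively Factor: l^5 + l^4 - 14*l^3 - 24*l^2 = (l - 4)*(l^4 + 5*l^3 + 6*l^2) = (l - 4)*(l + 2)*(l^3 + 3*l^2) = l*(l - 4)*(l + 2)*(l^2 + 3*l) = l^2*(l - 4)*(l + 2)*(l + 3)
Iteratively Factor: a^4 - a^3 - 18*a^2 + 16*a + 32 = (a - 4)*(a^3 + 3*a^2 - 6*a - 8) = (a - 4)*(a + 1)*(a^2 + 2*a - 8) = (a - 4)*(a + 1)*(a + 4)*(a - 2)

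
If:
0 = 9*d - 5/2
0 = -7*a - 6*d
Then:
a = -5/21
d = 5/18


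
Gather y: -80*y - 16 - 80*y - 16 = -160*y - 32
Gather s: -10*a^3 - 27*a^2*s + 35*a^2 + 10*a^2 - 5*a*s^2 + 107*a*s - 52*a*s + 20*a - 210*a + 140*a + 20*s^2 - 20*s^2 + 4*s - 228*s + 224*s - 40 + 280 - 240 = -10*a^3 + 45*a^2 - 5*a*s^2 - 50*a + s*(-27*a^2 + 55*a)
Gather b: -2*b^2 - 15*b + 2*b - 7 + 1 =-2*b^2 - 13*b - 6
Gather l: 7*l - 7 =7*l - 7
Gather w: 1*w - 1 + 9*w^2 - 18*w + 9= 9*w^2 - 17*w + 8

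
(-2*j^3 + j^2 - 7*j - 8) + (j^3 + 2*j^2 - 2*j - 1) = -j^3 + 3*j^2 - 9*j - 9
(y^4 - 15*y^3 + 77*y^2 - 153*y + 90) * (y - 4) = y^5 - 19*y^4 + 137*y^3 - 461*y^2 + 702*y - 360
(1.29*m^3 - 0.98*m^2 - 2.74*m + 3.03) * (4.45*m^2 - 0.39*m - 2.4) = 5.7405*m^5 - 4.8641*m^4 - 14.9068*m^3 + 16.9041*m^2 + 5.3943*m - 7.272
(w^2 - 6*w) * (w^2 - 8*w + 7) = w^4 - 14*w^3 + 55*w^2 - 42*w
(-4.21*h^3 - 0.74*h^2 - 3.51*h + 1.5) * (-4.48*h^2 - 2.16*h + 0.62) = 18.8608*h^5 + 12.4088*h^4 + 14.713*h^3 + 0.402799999999999*h^2 - 5.4162*h + 0.93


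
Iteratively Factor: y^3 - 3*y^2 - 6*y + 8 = (y + 2)*(y^2 - 5*y + 4) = (y - 1)*(y + 2)*(y - 4)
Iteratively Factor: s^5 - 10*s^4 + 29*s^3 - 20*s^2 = (s)*(s^4 - 10*s^3 + 29*s^2 - 20*s) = s*(s - 1)*(s^3 - 9*s^2 + 20*s) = s*(s - 5)*(s - 1)*(s^2 - 4*s) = s*(s - 5)*(s - 4)*(s - 1)*(s)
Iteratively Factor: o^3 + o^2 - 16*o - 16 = (o - 4)*(o^2 + 5*o + 4) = (o - 4)*(o + 4)*(o + 1)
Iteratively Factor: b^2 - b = (b - 1)*(b)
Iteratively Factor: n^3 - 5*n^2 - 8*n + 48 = (n + 3)*(n^2 - 8*n + 16) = (n - 4)*(n + 3)*(n - 4)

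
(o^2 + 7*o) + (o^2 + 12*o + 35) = 2*o^2 + 19*o + 35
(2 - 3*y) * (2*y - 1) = -6*y^2 + 7*y - 2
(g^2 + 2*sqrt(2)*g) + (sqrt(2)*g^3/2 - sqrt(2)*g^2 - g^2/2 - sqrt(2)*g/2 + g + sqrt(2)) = sqrt(2)*g^3/2 - sqrt(2)*g^2 + g^2/2 + g + 3*sqrt(2)*g/2 + sqrt(2)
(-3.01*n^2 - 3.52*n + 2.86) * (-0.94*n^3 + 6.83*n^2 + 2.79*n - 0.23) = 2.8294*n^5 - 17.2495*n^4 - 35.1279*n^3 + 10.4053*n^2 + 8.789*n - 0.6578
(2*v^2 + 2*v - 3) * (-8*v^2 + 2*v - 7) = -16*v^4 - 12*v^3 + 14*v^2 - 20*v + 21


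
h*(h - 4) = h^2 - 4*h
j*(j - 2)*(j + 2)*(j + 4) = j^4 + 4*j^3 - 4*j^2 - 16*j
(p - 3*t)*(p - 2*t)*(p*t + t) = p^3*t - 5*p^2*t^2 + p^2*t + 6*p*t^3 - 5*p*t^2 + 6*t^3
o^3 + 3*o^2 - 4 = (o - 1)*(o + 2)^2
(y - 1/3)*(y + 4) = y^2 + 11*y/3 - 4/3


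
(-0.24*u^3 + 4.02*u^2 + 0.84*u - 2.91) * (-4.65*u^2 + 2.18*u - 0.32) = 1.116*u^5 - 19.2162*u^4 + 4.9344*u^3 + 14.0763*u^2 - 6.6126*u + 0.9312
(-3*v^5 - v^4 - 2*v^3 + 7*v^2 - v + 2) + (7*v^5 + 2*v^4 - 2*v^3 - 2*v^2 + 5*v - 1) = 4*v^5 + v^4 - 4*v^3 + 5*v^2 + 4*v + 1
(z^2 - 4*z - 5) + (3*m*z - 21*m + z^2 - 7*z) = 3*m*z - 21*m + 2*z^2 - 11*z - 5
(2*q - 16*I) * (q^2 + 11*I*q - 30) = 2*q^3 + 6*I*q^2 + 116*q + 480*I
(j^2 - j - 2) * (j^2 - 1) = j^4 - j^3 - 3*j^2 + j + 2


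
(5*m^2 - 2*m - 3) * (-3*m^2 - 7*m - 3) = -15*m^4 - 29*m^3 + 8*m^2 + 27*m + 9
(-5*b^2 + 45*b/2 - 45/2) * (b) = -5*b^3 + 45*b^2/2 - 45*b/2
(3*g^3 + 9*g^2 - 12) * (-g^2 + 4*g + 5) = -3*g^5 + 3*g^4 + 51*g^3 + 57*g^2 - 48*g - 60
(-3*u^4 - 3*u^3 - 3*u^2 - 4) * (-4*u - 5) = 12*u^5 + 27*u^4 + 27*u^3 + 15*u^2 + 16*u + 20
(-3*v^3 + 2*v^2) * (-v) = 3*v^4 - 2*v^3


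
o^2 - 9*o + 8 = (o - 8)*(o - 1)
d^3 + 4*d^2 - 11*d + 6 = (d - 1)^2*(d + 6)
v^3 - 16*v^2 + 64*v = v*(v - 8)^2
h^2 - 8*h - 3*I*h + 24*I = (h - 8)*(h - 3*I)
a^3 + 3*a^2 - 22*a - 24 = (a - 4)*(a + 1)*(a + 6)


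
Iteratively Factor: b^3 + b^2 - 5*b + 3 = (b - 1)*(b^2 + 2*b - 3) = (b - 1)*(b + 3)*(b - 1)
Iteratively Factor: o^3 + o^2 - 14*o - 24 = (o + 2)*(o^2 - o - 12) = (o - 4)*(o + 2)*(o + 3)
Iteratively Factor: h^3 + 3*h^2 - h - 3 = (h + 1)*(h^2 + 2*h - 3) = (h + 1)*(h + 3)*(h - 1)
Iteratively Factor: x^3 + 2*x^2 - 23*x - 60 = (x - 5)*(x^2 + 7*x + 12) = (x - 5)*(x + 4)*(x + 3)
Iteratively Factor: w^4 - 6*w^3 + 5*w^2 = (w)*(w^3 - 6*w^2 + 5*w) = w^2*(w^2 - 6*w + 5) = w^2*(w - 5)*(w - 1)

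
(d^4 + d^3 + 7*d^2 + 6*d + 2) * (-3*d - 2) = -3*d^5 - 5*d^4 - 23*d^3 - 32*d^2 - 18*d - 4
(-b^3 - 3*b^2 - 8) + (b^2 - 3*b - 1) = -b^3 - 2*b^2 - 3*b - 9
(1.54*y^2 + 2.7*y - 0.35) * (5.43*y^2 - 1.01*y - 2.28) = 8.3622*y^4 + 13.1056*y^3 - 8.1387*y^2 - 5.8025*y + 0.798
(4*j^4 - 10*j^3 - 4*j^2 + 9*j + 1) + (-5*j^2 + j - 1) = 4*j^4 - 10*j^3 - 9*j^2 + 10*j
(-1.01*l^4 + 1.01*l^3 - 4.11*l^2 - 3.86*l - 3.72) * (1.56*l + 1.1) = -1.5756*l^5 + 0.4646*l^4 - 5.3006*l^3 - 10.5426*l^2 - 10.0492*l - 4.092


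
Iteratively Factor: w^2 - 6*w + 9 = (w - 3)*(w - 3)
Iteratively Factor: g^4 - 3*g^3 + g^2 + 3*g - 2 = (g + 1)*(g^3 - 4*g^2 + 5*g - 2) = (g - 1)*(g + 1)*(g^2 - 3*g + 2) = (g - 2)*(g - 1)*(g + 1)*(g - 1)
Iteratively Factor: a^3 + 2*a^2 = (a)*(a^2 + 2*a) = a*(a + 2)*(a)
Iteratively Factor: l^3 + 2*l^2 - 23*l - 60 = (l + 4)*(l^2 - 2*l - 15) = (l - 5)*(l + 4)*(l + 3)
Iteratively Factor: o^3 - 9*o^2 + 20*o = (o - 5)*(o^2 - 4*o) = o*(o - 5)*(o - 4)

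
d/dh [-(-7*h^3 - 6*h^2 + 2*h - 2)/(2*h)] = 7*h + 3 - 1/h^2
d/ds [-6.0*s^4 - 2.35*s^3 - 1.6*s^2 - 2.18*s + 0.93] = -24.0*s^3 - 7.05*s^2 - 3.2*s - 2.18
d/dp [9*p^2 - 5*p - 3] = 18*p - 5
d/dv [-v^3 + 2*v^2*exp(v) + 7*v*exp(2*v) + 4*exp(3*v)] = 2*v^2*exp(v) - 3*v^2 + 14*v*exp(2*v) + 4*v*exp(v) + 12*exp(3*v) + 7*exp(2*v)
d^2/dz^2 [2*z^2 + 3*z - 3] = 4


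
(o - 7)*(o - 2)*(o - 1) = o^3 - 10*o^2 + 23*o - 14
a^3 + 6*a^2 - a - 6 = (a - 1)*(a + 1)*(a + 6)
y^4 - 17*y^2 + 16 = (y - 4)*(y - 1)*(y + 1)*(y + 4)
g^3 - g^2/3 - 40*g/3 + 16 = (g - 3)*(g - 4/3)*(g + 4)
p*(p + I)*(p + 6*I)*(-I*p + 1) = -I*p^4 + 8*p^3 + 13*I*p^2 - 6*p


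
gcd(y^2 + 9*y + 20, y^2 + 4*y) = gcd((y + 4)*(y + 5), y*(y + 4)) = y + 4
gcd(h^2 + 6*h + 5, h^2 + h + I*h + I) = h + 1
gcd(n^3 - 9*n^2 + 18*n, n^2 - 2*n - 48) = 1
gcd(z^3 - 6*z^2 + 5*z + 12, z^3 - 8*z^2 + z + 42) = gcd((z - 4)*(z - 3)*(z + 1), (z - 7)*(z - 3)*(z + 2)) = z - 3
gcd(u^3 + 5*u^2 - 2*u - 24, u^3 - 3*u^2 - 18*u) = u + 3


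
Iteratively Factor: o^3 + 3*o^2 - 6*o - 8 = (o - 2)*(o^2 + 5*o + 4) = (o - 2)*(o + 4)*(o + 1)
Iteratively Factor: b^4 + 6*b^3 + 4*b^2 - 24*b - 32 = (b + 4)*(b^3 + 2*b^2 - 4*b - 8) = (b - 2)*(b + 4)*(b^2 + 4*b + 4) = (b - 2)*(b + 2)*(b + 4)*(b + 2)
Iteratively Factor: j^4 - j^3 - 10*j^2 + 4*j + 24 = (j + 2)*(j^3 - 3*j^2 - 4*j + 12) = (j - 3)*(j + 2)*(j^2 - 4) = (j - 3)*(j - 2)*(j + 2)*(j + 2)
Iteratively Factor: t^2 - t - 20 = (t + 4)*(t - 5)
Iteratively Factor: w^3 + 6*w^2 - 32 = (w + 4)*(w^2 + 2*w - 8) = (w - 2)*(w + 4)*(w + 4)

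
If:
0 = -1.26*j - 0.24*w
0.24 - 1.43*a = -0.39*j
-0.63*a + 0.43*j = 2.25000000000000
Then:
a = 2.66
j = 9.12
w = -47.90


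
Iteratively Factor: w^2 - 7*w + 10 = (w - 5)*(w - 2)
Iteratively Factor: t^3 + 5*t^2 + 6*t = (t + 2)*(t^2 + 3*t) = t*(t + 2)*(t + 3)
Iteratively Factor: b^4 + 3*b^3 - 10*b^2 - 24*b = (b)*(b^3 + 3*b^2 - 10*b - 24) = b*(b - 3)*(b^2 + 6*b + 8) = b*(b - 3)*(b + 2)*(b + 4)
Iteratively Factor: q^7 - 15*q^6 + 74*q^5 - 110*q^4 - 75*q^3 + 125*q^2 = (q - 5)*(q^6 - 10*q^5 + 24*q^4 + 10*q^3 - 25*q^2) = q*(q - 5)*(q^5 - 10*q^4 + 24*q^3 + 10*q^2 - 25*q) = q*(q - 5)*(q + 1)*(q^4 - 11*q^3 + 35*q^2 - 25*q) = q*(q - 5)*(q - 1)*(q + 1)*(q^3 - 10*q^2 + 25*q) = q^2*(q - 5)*(q - 1)*(q + 1)*(q^2 - 10*q + 25) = q^2*(q - 5)^2*(q - 1)*(q + 1)*(q - 5)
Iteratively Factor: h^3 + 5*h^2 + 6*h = (h)*(h^2 + 5*h + 6) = h*(h + 3)*(h + 2)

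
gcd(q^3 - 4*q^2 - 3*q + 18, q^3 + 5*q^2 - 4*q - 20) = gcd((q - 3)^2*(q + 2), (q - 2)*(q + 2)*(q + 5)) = q + 2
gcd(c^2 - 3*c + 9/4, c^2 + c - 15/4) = c - 3/2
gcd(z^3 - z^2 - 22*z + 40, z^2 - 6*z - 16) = 1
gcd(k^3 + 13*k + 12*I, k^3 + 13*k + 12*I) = k^3 + 13*k + 12*I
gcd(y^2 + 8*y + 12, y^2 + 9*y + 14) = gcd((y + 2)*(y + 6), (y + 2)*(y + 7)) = y + 2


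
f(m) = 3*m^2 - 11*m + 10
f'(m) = 6*m - 11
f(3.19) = 5.44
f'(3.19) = 8.14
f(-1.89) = 41.51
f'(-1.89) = -22.34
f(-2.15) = 47.52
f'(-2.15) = -23.90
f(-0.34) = 14.09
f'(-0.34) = -13.04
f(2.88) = 3.20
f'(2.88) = 6.28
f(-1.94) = 42.63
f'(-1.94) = -22.64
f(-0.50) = 16.25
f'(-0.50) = -14.00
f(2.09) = 0.11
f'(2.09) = 1.54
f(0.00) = 10.00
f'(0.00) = -11.00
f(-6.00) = 184.00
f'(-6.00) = -47.00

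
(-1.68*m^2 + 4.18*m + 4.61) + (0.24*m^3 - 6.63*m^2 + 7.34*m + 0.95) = 0.24*m^3 - 8.31*m^2 + 11.52*m + 5.56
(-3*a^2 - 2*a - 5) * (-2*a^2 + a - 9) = 6*a^4 + a^3 + 35*a^2 + 13*a + 45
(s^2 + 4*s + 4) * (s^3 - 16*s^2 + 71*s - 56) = s^5 - 12*s^4 + 11*s^3 + 164*s^2 + 60*s - 224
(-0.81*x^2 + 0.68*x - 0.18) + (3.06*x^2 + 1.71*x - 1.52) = 2.25*x^2 + 2.39*x - 1.7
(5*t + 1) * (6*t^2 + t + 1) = 30*t^3 + 11*t^2 + 6*t + 1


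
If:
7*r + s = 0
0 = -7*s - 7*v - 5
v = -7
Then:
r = -44/49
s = 44/7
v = -7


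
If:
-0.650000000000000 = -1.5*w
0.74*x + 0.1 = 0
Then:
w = 0.43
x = -0.14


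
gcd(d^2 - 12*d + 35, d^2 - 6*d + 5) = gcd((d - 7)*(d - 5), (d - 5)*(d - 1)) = d - 5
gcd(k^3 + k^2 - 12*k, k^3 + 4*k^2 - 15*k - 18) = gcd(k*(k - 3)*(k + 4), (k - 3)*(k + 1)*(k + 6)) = k - 3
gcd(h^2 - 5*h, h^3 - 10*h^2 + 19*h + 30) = h - 5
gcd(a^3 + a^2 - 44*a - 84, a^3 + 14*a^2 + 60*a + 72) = a^2 + 8*a + 12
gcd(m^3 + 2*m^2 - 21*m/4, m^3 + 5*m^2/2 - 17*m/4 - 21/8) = m^2 + 2*m - 21/4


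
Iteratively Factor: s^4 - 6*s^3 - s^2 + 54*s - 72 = (s - 4)*(s^3 - 2*s^2 - 9*s + 18) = (s - 4)*(s - 2)*(s^2 - 9) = (s - 4)*(s - 2)*(s + 3)*(s - 3)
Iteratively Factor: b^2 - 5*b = (b - 5)*(b)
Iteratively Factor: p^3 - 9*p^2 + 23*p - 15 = (p - 3)*(p^2 - 6*p + 5) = (p - 5)*(p - 3)*(p - 1)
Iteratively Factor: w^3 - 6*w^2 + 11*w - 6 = (w - 3)*(w^2 - 3*w + 2) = (w - 3)*(w - 2)*(w - 1)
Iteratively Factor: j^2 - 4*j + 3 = (j - 3)*(j - 1)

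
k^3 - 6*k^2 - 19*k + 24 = (k - 8)*(k - 1)*(k + 3)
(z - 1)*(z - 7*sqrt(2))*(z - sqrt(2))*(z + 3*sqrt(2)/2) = z^4 - 13*sqrt(2)*z^3/2 - z^3 - 10*z^2 + 13*sqrt(2)*z^2/2 + 10*z + 21*sqrt(2)*z - 21*sqrt(2)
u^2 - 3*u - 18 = (u - 6)*(u + 3)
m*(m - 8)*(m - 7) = m^3 - 15*m^2 + 56*m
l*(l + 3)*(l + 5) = l^3 + 8*l^2 + 15*l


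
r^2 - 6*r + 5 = (r - 5)*(r - 1)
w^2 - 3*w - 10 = (w - 5)*(w + 2)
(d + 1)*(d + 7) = d^2 + 8*d + 7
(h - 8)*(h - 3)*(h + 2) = h^3 - 9*h^2 + 2*h + 48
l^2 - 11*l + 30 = (l - 6)*(l - 5)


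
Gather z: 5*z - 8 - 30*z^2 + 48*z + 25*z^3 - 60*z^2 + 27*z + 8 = 25*z^3 - 90*z^2 + 80*z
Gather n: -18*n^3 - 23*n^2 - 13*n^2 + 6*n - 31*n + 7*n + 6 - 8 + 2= -18*n^3 - 36*n^2 - 18*n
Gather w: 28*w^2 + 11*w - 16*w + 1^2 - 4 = 28*w^2 - 5*w - 3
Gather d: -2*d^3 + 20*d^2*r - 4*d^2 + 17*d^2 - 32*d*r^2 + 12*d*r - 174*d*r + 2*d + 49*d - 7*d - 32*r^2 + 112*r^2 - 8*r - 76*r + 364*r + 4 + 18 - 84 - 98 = -2*d^3 + d^2*(20*r + 13) + d*(-32*r^2 - 162*r + 44) + 80*r^2 + 280*r - 160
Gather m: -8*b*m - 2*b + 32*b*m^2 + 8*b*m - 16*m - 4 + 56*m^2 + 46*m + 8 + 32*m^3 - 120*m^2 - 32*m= -2*b + 32*m^3 + m^2*(32*b - 64) - 2*m + 4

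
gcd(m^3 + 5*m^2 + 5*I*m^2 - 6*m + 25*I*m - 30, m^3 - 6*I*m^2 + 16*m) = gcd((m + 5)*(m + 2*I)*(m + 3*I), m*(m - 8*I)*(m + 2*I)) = m + 2*I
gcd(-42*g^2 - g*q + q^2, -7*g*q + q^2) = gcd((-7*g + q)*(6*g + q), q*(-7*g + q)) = -7*g + q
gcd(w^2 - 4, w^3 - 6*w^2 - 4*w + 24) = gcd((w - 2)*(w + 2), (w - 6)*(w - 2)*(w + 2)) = w^2 - 4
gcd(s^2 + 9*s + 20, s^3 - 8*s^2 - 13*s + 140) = s + 4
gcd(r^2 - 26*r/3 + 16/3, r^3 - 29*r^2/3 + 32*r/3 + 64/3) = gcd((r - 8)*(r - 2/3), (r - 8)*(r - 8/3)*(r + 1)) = r - 8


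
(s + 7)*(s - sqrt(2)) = s^2 - sqrt(2)*s + 7*s - 7*sqrt(2)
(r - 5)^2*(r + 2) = r^3 - 8*r^2 + 5*r + 50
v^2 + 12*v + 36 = (v + 6)^2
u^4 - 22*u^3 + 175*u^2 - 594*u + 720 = (u - 8)*(u - 6)*(u - 5)*(u - 3)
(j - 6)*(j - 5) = j^2 - 11*j + 30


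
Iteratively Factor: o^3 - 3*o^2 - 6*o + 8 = (o - 4)*(o^2 + o - 2) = (o - 4)*(o + 2)*(o - 1)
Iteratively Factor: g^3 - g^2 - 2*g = (g + 1)*(g^2 - 2*g) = g*(g + 1)*(g - 2)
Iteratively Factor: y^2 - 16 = (y + 4)*(y - 4)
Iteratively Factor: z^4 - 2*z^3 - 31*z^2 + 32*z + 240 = (z - 5)*(z^3 + 3*z^2 - 16*z - 48) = (z - 5)*(z - 4)*(z^2 + 7*z + 12) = (z - 5)*(z - 4)*(z + 4)*(z + 3)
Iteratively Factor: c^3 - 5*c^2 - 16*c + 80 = (c - 5)*(c^2 - 16) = (c - 5)*(c - 4)*(c + 4)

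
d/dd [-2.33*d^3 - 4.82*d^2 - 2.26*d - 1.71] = -6.99*d^2 - 9.64*d - 2.26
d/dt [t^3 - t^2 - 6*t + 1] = 3*t^2 - 2*t - 6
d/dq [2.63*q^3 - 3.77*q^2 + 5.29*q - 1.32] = 7.89*q^2 - 7.54*q + 5.29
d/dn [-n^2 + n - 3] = 1 - 2*n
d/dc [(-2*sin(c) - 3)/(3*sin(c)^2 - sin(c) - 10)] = (6*sin(c)^2 + 18*sin(c) + 17)*cos(c)/(-3*sin(c)^2 + sin(c) + 10)^2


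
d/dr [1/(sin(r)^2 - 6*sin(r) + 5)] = 2*(3 - sin(r))*cos(r)/(sin(r)^2 - 6*sin(r) + 5)^2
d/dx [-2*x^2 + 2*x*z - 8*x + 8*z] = -4*x + 2*z - 8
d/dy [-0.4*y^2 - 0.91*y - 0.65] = -0.8*y - 0.91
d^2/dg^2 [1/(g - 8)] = 2/(g - 8)^3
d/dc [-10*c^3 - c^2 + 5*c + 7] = -30*c^2 - 2*c + 5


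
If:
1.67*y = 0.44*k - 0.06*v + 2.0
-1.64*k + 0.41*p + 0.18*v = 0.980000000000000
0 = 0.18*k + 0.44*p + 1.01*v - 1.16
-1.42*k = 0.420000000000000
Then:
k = -0.30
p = 0.84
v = 0.84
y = 1.09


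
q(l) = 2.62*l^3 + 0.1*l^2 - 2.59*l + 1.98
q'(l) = 7.86*l^2 + 0.2*l - 2.59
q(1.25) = 4.02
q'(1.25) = 9.94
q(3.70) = 126.48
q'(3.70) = 105.75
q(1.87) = 14.62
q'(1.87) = 25.27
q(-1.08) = 1.59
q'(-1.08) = 6.36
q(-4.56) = -232.56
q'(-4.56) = 159.94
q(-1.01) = 2.00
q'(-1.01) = 5.23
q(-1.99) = -13.12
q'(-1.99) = 28.14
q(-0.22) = 2.53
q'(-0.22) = -2.25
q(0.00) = 1.98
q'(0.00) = -2.59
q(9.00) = 1896.75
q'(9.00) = 635.87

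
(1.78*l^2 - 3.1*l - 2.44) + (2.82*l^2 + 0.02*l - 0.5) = 4.6*l^2 - 3.08*l - 2.94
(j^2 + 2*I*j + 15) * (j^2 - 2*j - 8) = j^4 - 2*j^3 + 2*I*j^3 + 7*j^2 - 4*I*j^2 - 30*j - 16*I*j - 120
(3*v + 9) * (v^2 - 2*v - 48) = 3*v^3 + 3*v^2 - 162*v - 432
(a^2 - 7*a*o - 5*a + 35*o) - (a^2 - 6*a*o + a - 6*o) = -a*o - 6*a + 41*o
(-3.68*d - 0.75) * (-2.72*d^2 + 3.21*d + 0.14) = 10.0096*d^3 - 9.7728*d^2 - 2.9227*d - 0.105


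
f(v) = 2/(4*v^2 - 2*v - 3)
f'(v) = 2*(2 - 8*v)/(4*v^2 - 2*v - 3)^2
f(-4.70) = 0.02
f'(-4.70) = 0.01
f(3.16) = 0.07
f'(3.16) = -0.05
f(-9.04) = 0.01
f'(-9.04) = 0.00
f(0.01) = -0.66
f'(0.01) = 0.42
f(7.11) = 0.01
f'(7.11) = -0.00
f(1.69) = 0.40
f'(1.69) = -0.91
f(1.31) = 1.61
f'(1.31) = -10.95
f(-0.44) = -1.49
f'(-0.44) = 6.10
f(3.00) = 0.07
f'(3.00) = -0.06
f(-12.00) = 0.00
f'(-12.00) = 0.00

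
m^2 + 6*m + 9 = (m + 3)^2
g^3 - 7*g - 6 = (g - 3)*(g + 1)*(g + 2)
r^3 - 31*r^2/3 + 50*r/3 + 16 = (r - 8)*(r - 3)*(r + 2/3)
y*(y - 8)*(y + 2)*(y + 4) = y^4 - 2*y^3 - 40*y^2 - 64*y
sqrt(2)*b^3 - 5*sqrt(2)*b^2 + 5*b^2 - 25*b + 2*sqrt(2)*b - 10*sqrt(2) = (b - 5)*(b + 2*sqrt(2))*(sqrt(2)*b + 1)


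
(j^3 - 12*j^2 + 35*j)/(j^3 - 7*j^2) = (j - 5)/j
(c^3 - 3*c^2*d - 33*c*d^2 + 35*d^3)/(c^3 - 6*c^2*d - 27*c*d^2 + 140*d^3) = (c - d)/(c - 4*d)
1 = 1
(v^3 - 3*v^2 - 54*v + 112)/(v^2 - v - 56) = v - 2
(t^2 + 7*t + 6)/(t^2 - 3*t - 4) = (t + 6)/(t - 4)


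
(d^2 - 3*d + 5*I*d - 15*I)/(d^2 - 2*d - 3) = (d + 5*I)/(d + 1)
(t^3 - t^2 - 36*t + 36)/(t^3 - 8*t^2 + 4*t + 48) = (t^2 + 5*t - 6)/(t^2 - 2*t - 8)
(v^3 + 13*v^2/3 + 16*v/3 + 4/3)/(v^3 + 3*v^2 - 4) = (v + 1/3)/(v - 1)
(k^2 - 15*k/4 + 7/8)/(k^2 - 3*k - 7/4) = (4*k - 1)/(2*(2*k + 1))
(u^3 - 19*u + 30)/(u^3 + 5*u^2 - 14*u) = (u^2 + 2*u - 15)/(u*(u + 7))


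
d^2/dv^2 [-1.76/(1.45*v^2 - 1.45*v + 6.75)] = (7.4008*v^2 - 7.4008*v - 1.76*(2.9*v - 1.45)*(5.8*v - 2.9) + 34.452)/(1.45*v^2 - 1.45*v + 6.75)^3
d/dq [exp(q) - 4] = exp(q)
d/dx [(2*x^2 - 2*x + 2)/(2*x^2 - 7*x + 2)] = 10*(1 - x^2)/(4*x^4 - 28*x^3 + 57*x^2 - 28*x + 4)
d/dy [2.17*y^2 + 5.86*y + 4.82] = 4.34*y + 5.86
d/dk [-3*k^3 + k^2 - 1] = k*(2 - 9*k)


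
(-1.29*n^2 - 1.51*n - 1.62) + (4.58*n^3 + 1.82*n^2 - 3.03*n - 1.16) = 4.58*n^3 + 0.53*n^2 - 4.54*n - 2.78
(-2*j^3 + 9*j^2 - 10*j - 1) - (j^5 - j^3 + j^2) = -j^5 - j^3 + 8*j^2 - 10*j - 1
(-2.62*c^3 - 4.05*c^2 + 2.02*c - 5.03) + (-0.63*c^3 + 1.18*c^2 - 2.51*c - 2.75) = -3.25*c^3 - 2.87*c^2 - 0.49*c - 7.78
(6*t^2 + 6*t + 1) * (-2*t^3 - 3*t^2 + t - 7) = -12*t^5 - 30*t^4 - 14*t^3 - 39*t^2 - 41*t - 7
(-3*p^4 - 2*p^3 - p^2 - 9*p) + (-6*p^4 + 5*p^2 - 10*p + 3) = -9*p^4 - 2*p^3 + 4*p^2 - 19*p + 3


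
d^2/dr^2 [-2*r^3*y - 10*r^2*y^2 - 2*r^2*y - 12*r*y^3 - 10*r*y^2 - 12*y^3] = 4*y*(-3*r - 5*y - 1)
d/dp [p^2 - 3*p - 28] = 2*p - 3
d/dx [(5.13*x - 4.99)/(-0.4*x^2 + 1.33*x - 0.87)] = (2.052*x^2 - 3.992*x + 2.1736)/(0.16*x^4 - 1.064*x^3 + 2.4649*x^2 - 2.3142*x + 0.7569)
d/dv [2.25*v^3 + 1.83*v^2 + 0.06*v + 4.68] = 6.75*v^2 + 3.66*v + 0.06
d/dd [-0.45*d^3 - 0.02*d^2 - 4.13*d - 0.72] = -1.35*d^2 - 0.04*d - 4.13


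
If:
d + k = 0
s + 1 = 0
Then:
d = -k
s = -1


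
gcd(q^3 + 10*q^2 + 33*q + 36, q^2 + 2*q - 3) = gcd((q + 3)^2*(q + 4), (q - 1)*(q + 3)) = q + 3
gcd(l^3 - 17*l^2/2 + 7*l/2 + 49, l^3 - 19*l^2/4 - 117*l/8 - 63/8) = l - 7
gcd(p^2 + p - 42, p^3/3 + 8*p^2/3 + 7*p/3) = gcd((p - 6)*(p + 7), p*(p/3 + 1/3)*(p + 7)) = p + 7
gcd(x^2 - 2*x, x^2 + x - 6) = x - 2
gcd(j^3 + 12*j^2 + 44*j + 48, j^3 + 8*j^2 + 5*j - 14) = j + 2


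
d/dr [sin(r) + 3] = cos(r)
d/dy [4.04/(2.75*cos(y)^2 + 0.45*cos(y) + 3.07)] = (22.22*cos(y) + 1.818)*sin(y)/(2.75*cos(y)^2 + 0.45*cos(y) + 3.07)^2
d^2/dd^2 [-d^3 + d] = -6*d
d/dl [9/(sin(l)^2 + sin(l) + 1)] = -9*(2*sin(l) + 1)*cos(l)/(sin(l)^2 + sin(l) + 1)^2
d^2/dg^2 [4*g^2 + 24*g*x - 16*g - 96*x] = 8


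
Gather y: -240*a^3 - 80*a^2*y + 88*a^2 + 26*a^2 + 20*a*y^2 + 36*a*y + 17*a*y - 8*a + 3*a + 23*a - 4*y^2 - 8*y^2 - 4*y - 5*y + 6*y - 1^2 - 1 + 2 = -240*a^3 + 114*a^2 + 18*a + y^2*(20*a - 12) + y*(-80*a^2 + 53*a - 3)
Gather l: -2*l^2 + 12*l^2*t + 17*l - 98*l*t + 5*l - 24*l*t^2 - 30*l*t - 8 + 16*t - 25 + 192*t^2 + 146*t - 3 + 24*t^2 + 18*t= l^2*(12*t - 2) + l*(-24*t^2 - 128*t + 22) + 216*t^2 + 180*t - 36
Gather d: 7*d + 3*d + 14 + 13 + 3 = 10*d + 30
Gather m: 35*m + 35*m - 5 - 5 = 70*m - 10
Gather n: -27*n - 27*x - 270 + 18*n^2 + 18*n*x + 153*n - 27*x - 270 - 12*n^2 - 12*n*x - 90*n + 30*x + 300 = 6*n^2 + n*(6*x + 36) - 24*x - 240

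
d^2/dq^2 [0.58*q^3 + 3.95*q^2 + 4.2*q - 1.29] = 3.48*q + 7.9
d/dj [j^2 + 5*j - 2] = 2*j + 5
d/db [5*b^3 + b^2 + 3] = b*(15*b + 2)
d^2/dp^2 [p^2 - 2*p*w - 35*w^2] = 2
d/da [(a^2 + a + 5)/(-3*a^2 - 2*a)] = (a^2 + 30*a + 10)/(a^2*(9*a^2 + 12*a + 4))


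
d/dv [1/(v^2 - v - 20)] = (1 - 2*v)/(-v^2 + v + 20)^2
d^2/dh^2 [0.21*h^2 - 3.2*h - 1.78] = 0.420000000000000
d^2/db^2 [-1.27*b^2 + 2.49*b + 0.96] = -2.54000000000000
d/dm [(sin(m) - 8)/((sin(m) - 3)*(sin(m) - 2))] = (16*sin(m) + cos(m)^2 - 35)*cos(m)/((sin(m) - 3)^2*(sin(m) - 2)^2)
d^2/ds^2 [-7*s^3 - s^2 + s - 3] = -42*s - 2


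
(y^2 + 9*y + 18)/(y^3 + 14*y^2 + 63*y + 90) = 1/(y + 5)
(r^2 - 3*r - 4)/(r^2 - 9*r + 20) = (r + 1)/(r - 5)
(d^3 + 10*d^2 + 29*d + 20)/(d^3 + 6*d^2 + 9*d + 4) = (d + 5)/(d + 1)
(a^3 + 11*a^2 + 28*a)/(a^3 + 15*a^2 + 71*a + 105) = a*(a + 4)/(a^2 + 8*a + 15)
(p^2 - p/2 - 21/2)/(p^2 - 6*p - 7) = (-2*p^2 + p + 21)/(2*(-p^2 + 6*p + 7))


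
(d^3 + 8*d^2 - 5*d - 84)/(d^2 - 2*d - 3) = (d^2 + 11*d + 28)/(d + 1)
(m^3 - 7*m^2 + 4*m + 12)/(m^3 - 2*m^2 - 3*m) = (m^2 - 8*m + 12)/(m*(m - 3))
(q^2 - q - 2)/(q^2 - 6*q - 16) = (-q^2 + q + 2)/(-q^2 + 6*q + 16)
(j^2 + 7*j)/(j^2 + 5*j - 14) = j/(j - 2)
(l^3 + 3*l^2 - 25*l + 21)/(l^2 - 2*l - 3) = (l^2 + 6*l - 7)/(l + 1)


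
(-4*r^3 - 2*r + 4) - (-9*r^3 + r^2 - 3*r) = 5*r^3 - r^2 + r + 4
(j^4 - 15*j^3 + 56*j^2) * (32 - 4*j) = -4*j^5 + 92*j^4 - 704*j^3 + 1792*j^2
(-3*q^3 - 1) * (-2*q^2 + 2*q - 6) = 6*q^5 - 6*q^4 + 18*q^3 + 2*q^2 - 2*q + 6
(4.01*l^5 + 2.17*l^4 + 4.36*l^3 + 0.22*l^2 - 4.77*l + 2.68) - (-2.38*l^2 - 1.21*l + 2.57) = 4.01*l^5 + 2.17*l^4 + 4.36*l^3 + 2.6*l^2 - 3.56*l + 0.11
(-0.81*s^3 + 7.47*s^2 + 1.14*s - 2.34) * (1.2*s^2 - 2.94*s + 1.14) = -0.972*s^5 + 11.3454*s^4 - 21.5172*s^3 + 2.3562*s^2 + 8.1792*s - 2.6676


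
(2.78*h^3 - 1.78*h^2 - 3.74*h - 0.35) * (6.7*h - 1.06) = 18.626*h^4 - 14.8728*h^3 - 23.1712*h^2 + 1.6194*h + 0.371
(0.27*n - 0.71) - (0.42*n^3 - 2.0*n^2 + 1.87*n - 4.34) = -0.42*n^3 + 2.0*n^2 - 1.6*n + 3.63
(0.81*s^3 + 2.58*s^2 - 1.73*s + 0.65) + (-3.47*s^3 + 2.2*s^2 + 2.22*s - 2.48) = -2.66*s^3 + 4.78*s^2 + 0.49*s - 1.83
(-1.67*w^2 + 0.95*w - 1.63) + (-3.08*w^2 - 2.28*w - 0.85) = -4.75*w^2 - 1.33*w - 2.48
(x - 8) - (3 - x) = 2*x - 11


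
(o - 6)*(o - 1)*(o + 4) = o^3 - 3*o^2 - 22*o + 24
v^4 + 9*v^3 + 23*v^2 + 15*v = v*(v + 1)*(v + 3)*(v + 5)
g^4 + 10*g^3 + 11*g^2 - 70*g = g*(g - 2)*(g + 5)*(g + 7)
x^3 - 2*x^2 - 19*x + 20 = (x - 5)*(x - 1)*(x + 4)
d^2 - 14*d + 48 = (d - 8)*(d - 6)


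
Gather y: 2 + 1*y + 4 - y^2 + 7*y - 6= -y^2 + 8*y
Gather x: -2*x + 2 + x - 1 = 1 - x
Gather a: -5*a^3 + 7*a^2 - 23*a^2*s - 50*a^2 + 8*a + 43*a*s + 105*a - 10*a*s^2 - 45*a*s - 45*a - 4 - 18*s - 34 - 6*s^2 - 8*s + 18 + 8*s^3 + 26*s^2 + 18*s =-5*a^3 + a^2*(-23*s - 43) + a*(-10*s^2 - 2*s + 68) + 8*s^3 + 20*s^2 - 8*s - 20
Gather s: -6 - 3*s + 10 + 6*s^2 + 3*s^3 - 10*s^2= 3*s^3 - 4*s^2 - 3*s + 4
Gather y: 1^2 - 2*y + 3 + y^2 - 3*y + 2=y^2 - 5*y + 6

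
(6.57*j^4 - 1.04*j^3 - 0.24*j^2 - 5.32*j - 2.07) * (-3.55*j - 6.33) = -23.3235*j^5 - 37.8961*j^4 + 7.4352*j^3 + 20.4052*j^2 + 41.0241*j + 13.1031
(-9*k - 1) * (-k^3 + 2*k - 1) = 9*k^4 + k^3 - 18*k^2 + 7*k + 1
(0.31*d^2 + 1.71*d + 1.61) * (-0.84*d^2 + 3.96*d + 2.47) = -0.2604*d^4 - 0.2088*d^3 + 6.1849*d^2 + 10.5993*d + 3.9767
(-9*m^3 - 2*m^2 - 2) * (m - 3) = -9*m^4 + 25*m^3 + 6*m^2 - 2*m + 6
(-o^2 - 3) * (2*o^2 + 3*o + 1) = -2*o^4 - 3*o^3 - 7*o^2 - 9*o - 3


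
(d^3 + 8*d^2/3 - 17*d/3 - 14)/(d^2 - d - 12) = (3*d^2 - d - 14)/(3*(d - 4))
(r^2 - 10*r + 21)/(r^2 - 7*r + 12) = (r - 7)/(r - 4)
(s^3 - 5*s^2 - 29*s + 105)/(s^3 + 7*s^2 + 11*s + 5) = (s^2 - 10*s + 21)/(s^2 + 2*s + 1)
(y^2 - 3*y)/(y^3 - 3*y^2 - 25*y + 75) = y/(y^2 - 25)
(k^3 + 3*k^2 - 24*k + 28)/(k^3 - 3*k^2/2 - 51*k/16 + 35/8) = 16*(k^2 + 5*k - 14)/(16*k^2 + 8*k - 35)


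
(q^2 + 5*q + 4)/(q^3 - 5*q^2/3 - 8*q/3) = 3*(q + 4)/(q*(3*q - 8))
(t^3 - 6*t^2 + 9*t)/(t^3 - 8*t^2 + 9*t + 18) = t*(t - 3)/(t^2 - 5*t - 6)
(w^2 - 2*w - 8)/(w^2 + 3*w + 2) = (w - 4)/(w + 1)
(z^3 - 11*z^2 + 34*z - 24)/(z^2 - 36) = (z^2 - 5*z + 4)/(z + 6)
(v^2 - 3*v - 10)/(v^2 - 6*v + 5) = (v + 2)/(v - 1)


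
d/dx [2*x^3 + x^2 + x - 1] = 6*x^2 + 2*x + 1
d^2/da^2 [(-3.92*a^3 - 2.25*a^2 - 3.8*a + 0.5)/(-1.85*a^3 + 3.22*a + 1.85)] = (5.6843418860808e-14*a^7 + 15.40125*a^6 + 218.14164*a^5 + 220.8789*a^4 + 234.370206*a^3 + 314.04564*a^2 + 70.2297*a - 40.24035)/(6.331625*a^9 - 33.06135*a^7 - 18.994875*a^6 + 57.54462*a^5 + 66.1227*a^4 - 14.391373*a^3 - 57.54462*a^2 - 33.06135*a - 6.331625)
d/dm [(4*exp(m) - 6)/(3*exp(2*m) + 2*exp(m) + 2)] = (-12*exp(2*m) + 36*exp(m) + 20)*exp(m)/(9*exp(4*m) + 12*exp(3*m) + 16*exp(2*m) + 8*exp(m) + 4)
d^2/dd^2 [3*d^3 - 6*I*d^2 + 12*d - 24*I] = 18*d - 12*I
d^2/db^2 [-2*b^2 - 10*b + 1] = -4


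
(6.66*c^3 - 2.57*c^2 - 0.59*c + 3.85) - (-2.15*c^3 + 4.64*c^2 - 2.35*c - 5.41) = 8.81*c^3 - 7.21*c^2 + 1.76*c + 9.26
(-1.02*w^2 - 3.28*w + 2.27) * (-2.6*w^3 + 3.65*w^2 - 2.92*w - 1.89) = 2.652*w^5 + 4.805*w^4 - 14.8956*w^3 + 19.7909*w^2 - 0.429200000000001*w - 4.2903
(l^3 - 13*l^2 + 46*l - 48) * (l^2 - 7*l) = l^5 - 20*l^4 + 137*l^3 - 370*l^2 + 336*l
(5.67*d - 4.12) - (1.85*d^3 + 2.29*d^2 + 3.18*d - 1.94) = -1.85*d^3 - 2.29*d^2 + 2.49*d - 2.18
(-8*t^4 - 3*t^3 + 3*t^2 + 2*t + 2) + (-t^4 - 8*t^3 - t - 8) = -9*t^4 - 11*t^3 + 3*t^2 + t - 6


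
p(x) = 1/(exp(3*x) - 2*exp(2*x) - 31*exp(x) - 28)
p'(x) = (-3*exp(3*x) + 4*exp(2*x) + 31*exp(x))/(exp(3*x) - 2*exp(2*x) - 31*exp(x) - 28)^2 = (-3*exp(2*x) + 4*exp(x) + 31)*exp(x)/(-exp(3*x) + 2*exp(2*x) + 31*exp(x) + 28)^2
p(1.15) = -0.01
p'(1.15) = 0.00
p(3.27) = 0.00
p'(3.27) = -0.00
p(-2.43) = -0.03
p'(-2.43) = 0.00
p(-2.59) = -0.03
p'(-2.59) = 0.00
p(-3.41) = -0.03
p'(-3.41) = 0.00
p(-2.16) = -0.03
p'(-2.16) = 0.00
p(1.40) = -0.01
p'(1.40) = -0.00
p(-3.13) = -0.03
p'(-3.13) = 0.00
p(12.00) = 0.00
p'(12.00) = 0.00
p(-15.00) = -0.04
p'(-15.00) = 0.00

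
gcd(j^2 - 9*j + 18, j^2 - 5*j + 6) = j - 3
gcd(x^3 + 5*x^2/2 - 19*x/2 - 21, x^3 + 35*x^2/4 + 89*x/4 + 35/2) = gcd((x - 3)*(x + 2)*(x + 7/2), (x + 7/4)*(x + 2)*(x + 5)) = x + 2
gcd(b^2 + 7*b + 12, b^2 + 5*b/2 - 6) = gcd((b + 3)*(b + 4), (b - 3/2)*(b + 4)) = b + 4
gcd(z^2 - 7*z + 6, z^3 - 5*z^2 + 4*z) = z - 1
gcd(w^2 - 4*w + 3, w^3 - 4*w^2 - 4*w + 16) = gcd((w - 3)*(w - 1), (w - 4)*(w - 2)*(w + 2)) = 1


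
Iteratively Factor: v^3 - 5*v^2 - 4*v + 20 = (v + 2)*(v^2 - 7*v + 10) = (v - 2)*(v + 2)*(v - 5)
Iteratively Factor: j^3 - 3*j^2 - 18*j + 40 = (j + 4)*(j^2 - 7*j + 10) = (j - 2)*(j + 4)*(j - 5)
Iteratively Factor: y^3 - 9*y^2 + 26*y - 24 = (y - 2)*(y^2 - 7*y + 12) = (y - 4)*(y - 2)*(y - 3)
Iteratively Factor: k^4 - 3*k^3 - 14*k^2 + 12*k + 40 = (k + 2)*(k^3 - 5*k^2 - 4*k + 20) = (k + 2)^2*(k^2 - 7*k + 10) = (k - 2)*(k + 2)^2*(k - 5)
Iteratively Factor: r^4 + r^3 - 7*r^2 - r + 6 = (r + 1)*(r^3 - 7*r + 6) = (r - 1)*(r + 1)*(r^2 + r - 6) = (r - 1)*(r + 1)*(r + 3)*(r - 2)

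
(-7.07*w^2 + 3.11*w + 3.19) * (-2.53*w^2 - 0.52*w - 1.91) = 17.8871*w^4 - 4.1919*w^3 + 3.8158*w^2 - 7.5989*w - 6.0929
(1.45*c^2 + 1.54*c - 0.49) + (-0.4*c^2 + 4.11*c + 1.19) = 1.05*c^2 + 5.65*c + 0.7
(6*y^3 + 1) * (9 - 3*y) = -18*y^4 + 54*y^3 - 3*y + 9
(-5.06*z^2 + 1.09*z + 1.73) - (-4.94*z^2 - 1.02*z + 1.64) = -0.119999999999999*z^2 + 2.11*z + 0.0900000000000001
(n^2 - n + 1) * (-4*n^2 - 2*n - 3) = -4*n^4 + 2*n^3 - 5*n^2 + n - 3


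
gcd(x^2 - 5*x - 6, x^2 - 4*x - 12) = x - 6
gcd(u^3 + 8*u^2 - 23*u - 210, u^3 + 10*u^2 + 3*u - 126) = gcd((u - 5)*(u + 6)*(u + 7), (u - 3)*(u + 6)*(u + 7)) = u^2 + 13*u + 42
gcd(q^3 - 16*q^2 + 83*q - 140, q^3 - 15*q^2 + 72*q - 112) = q^2 - 11*q + 28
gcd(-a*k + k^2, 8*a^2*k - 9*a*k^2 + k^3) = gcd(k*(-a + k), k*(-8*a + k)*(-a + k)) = a*k - k^2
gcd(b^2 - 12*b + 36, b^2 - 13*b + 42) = b - 6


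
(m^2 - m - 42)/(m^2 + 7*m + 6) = (m - 7)/(m + 1)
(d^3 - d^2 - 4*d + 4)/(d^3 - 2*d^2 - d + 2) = (d + 2)/(d + 1)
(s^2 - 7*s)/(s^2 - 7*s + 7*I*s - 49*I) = s/(s + 7*I)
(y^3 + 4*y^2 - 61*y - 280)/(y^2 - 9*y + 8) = (y^2 + 12*y + 35)/(y - 1)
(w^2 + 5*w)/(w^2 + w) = (w + 5)/(w + 1)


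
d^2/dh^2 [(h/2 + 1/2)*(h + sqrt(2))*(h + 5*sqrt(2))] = 3*h + 1 + 6*sqrt(2)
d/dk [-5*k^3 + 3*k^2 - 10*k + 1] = -15*k^2 + 6*k - 10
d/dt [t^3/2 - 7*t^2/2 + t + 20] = 3*t^2/2 - 7*t + 1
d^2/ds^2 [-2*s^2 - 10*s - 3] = -4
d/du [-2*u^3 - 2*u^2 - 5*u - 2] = -6*u^2 - 4*u - 5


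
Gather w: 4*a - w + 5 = 4*a - w + 5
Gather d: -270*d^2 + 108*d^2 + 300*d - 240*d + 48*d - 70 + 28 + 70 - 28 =-162*d^2 + 108*d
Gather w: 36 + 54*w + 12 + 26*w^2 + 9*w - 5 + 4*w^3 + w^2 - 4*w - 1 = 4*w^3 + 27*w^2 + 59*w + 42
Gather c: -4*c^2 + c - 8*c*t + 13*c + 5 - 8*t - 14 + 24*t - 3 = -4*c^2 + c*(14 - 8*t) + 16*t - 12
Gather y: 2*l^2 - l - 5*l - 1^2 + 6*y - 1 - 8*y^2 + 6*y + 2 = 2*l^2 - 6*l - 8*y^2 + 12*y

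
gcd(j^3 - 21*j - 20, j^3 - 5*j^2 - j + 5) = j^2 - 4*j - 5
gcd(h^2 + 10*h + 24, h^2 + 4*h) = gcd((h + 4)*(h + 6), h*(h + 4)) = h + 4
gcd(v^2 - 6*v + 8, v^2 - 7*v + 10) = v - 2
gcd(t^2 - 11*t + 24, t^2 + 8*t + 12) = 1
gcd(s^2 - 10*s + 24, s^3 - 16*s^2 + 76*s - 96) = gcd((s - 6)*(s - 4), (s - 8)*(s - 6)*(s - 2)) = s - 6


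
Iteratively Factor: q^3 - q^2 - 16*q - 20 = (q - 5)*(q^2 + 4*q + 4) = (q - 5)*(q + 2)*(q + 2)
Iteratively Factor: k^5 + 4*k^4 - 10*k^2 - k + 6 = (k + 3)*(k^4 + k^3 - 3*k^2 - k + 2) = (k + 1)*(k + 3)*(k^3 - 3*k + 2) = (k - 1)*(k + 1)*(k + 3)*(k^2 + k - 2) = (k - 1)*(k + 1)*(k + 2)*(k + 3)*(k - 1)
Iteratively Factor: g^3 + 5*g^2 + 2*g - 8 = (g + 4)*(g^2 + g - 2) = (g + 2)*(g + 4)*(g - 1)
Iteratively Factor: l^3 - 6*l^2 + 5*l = (l)*(l^2 - 6*l + 5) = l*(l - 5)*(l - 1)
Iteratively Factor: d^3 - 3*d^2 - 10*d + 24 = (d - 2)*(d^2 - d - 12) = (d - 4)*(d - 2)*(d + 3)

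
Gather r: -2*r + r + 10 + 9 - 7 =12 - r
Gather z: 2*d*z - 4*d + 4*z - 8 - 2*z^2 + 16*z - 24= -4*d - 2*z^2 + z*(2*d + 20) - 32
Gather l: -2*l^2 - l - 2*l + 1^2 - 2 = -2*l^2 - 3*l - 1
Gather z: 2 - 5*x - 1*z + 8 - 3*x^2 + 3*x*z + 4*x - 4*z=-3*x^2 - x + z*(3*x - 5) + 10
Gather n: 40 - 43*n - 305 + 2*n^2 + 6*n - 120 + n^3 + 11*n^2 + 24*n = n^3 + 13*n^2 - 13*n - 385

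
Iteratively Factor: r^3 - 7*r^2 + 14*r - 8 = (r - 4)*(r^2 - 3*r + 2) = (r - 4)*(r - 2)*(r - 1)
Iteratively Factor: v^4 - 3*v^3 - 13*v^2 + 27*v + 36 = (v - 3)*(v^3 - 13*v - 12) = (v - 3)*(v + 1)*(v^2 - v - 12) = (v - 3)*(v + 1)*(v + 3)*(v - 4)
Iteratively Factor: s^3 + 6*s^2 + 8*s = (s + 4)*(s^2 + 2*s) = s*(s + 4)*(s + 2)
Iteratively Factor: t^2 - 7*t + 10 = (t - 2)*(t - 5)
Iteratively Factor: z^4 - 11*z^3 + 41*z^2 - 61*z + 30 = (z - 5)*(z^3 - 6*z^2 + 11*z - 6) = (z - 5)*(z - 1)*(z^2 - 5*z + 6) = (z - 5)*(z - 2)*(z - 1)*(z - 3)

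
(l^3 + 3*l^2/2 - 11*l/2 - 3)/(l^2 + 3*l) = l - 3/2 - 1/l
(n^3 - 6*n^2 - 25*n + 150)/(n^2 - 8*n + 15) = (n^2 - n - 30)/(n - 3)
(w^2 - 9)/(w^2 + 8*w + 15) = (w - 3)/(w + 5)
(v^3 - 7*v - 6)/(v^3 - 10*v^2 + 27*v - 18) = (v^2 + 3*v + 2)/(v^2 - 7*v + 6)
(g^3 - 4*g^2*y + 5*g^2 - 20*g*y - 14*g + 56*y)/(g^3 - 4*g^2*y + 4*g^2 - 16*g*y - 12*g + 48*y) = (g + 7)/(g + 6)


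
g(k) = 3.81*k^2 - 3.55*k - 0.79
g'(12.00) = 87.89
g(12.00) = 505.25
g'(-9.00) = -72.13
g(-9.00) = 339.77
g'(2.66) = 16.72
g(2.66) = 16.73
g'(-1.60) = -15.74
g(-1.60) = 14.64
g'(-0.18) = -4.92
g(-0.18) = -0.03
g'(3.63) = 24.11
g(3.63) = 36.53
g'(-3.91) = -33.34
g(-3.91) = 71.34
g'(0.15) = -2.41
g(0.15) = -1.24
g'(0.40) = -0.50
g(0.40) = -1.60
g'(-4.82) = -40.28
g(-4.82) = 104.84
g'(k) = 7.62*k - 3.55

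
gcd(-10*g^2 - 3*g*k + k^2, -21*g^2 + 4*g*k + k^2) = 1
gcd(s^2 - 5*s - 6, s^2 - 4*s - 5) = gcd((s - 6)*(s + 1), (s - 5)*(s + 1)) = s + 1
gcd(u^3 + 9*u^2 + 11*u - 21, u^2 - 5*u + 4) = u - 1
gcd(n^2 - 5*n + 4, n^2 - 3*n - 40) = 1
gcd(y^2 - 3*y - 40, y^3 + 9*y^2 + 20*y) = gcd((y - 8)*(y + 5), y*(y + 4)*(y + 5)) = y + 5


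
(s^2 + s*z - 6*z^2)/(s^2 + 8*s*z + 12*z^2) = (s^2 + s*z - 6*z^2)/(s^2 + 8*s*z + 12*z^2)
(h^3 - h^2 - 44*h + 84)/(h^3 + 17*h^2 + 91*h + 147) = (h^2 - 8*h + 12)/(h^2 + 10*h + 21)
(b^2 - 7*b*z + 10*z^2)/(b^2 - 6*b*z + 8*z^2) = (-b + 5*z)/(-b + 4*z)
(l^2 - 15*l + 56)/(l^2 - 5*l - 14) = (l - 8)/(l + 2)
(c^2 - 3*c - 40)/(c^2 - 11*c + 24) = (c + 5)/(c - 3)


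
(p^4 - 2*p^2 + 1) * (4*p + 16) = 4*p^5 + 16*p^4 - 8*p^3 - 32*p^2 + 4*p + 16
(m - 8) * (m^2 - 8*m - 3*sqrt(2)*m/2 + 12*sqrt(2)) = m^3 - 16*m^2 - 3*sqrt(2)*m^2/2 + 24*sqrt(2)*m + 64*m - 96*sqrt(2)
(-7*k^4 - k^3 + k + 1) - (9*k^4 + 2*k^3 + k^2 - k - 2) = -16*k^4 - 3*k^3 - k^2 + 2*k + 3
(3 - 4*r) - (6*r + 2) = 1 - 10*r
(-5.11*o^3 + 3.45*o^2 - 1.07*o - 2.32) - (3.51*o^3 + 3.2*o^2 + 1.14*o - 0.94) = -8.62*o^3 + 0.25*o^2 - 2.21*o - 1.38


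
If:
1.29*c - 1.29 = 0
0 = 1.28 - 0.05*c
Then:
No Solution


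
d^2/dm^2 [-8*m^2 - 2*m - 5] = -16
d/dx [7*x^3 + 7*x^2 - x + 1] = 21*x^2 + 14*x - 1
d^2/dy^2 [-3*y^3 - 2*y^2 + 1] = -18*y - 4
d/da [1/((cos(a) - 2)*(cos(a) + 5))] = (2*cos(a) + 3)*sin(a)/((cos(a) - 2)^2*(cos(a) + 5)^2)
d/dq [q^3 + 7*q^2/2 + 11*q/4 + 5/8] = 3*q^2 + 7*q + 11/4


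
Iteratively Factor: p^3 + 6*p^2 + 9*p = (p + 3)*(p^2 + 3*p) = p*(p + 3)*(p + 3)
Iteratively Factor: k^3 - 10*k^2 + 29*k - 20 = (k - 1)*(k^2 - 9*k + 20) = (k - 5)*(k - 1)*(k - 4)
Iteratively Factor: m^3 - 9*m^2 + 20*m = (m - 5)*(m^2 - 4*m) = (m - 5)*(m - 4)*(m)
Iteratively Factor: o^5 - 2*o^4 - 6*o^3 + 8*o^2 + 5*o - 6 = (o - 1)*(o^4 - o^3 - 7*o^2 + o + 6) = (o - 3)*(o - 1)*(o^3 + 2*o^2 - o - 2) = (o - 3)*(o - 1)^2*(o^2 + 3*o + 2) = (o - 3)*(o - 1)^2*(o + 2)*(o + 1)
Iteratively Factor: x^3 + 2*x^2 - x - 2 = (x - 1)*(x^2 + 3*x + 2) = (x - 1)*(x + 2)*(x + 1)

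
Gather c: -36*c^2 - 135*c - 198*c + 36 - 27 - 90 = -36*c^2 - 333*c - 81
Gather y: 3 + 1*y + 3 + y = 2*y + 6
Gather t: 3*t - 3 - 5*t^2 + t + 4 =-5*t^2 + 4*t + 1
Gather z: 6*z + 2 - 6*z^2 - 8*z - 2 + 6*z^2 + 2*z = 0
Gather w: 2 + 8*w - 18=8*w - 16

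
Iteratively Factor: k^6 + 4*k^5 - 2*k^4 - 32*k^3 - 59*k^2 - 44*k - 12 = (k + 2)*(k^5 + 2*k^4 - 6*k^3 - 20*k^2 - 19*k - 6) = (k + 2)^2*(k^4 - 6*k^2 - 8*k - 3) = (k + 1)*(k + 2)^2*(k^3 - k^2 - 5*k - 3) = (k + 1)^2*(k + 2)^2*(k^2 - 2*k - 3) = (k - 3)*(k + 1)^2*(k + 2)^2*(k + 1)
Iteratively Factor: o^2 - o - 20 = (o + 4)*(o - 5)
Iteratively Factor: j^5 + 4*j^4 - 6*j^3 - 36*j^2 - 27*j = (j + 3)*(j^4 + j^3 - 9*j^2 - 9*j) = j*(j + 3)*(j^3 + j^2 - 9*j - 9) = j*(j - 3)*(j + 3)*(j^2 + 4*j + 3) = j*(j - 3)*(j + 3)^2*(j + 1)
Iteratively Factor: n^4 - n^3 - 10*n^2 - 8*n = (n - 4)*(n^3 + 3*n^2 + 2*n) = (n - 4)*(n + 2)*(n^2 + n) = n*(n - 4)*(n + 2)*(n + 1)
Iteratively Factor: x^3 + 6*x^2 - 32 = (x - 2)*(x^2 + 8*x + 16) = (x - 2)*(x + 4)*(x + 4)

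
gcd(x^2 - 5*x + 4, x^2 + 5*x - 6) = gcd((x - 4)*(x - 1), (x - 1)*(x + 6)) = x - 1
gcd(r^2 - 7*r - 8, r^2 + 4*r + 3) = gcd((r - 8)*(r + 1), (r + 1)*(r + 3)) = r + 1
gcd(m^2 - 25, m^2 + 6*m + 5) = m + 5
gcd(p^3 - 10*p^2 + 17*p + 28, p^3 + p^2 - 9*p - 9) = p + 1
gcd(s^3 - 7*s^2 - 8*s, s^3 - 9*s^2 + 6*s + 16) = s^2 - 7*s - 8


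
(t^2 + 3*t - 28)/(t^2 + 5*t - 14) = (t - 4)/(t - 2)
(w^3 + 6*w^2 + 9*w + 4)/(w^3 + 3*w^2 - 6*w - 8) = (w + 1)/(w - 2)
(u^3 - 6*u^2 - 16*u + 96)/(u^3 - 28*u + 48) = (u^2 - 2*u - 24)/(u^2 + 4*u - 12)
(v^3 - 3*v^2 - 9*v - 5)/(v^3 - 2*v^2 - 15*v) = (v^2 + 2*v + 1)/(v*(v + 3))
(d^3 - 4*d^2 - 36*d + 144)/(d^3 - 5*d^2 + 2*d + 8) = (d^2 - 36)/(d^2 - d - 2)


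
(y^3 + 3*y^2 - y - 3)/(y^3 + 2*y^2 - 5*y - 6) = (y - 1)/(y - 2)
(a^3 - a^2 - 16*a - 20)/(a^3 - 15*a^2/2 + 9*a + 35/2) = 2*(a^2 + 4*a + 4)/(2*a^2 - 5*a - 7)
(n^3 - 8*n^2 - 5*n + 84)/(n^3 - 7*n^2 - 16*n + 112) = (n + 3)/(n + 4)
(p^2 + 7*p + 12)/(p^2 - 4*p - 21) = (p + 4)/(p - 7)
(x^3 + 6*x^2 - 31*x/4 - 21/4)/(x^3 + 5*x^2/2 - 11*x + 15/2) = (2*x^2 + 15*x + 7)/(2*(x^2 + 4*x - 5))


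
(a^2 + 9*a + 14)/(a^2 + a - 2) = (a + 7)/(a - 1)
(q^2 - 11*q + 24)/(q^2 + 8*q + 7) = (q^2 - 11*q + 24)/(q^2 + 8*q + 7)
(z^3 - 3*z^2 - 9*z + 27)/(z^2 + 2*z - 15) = (z^2 - 9)/(z + 5)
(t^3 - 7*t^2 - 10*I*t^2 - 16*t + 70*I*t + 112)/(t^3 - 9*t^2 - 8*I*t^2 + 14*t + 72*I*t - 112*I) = (t - 2*I)/(t - 2)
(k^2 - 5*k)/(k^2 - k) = (k - 5)/(k - 1)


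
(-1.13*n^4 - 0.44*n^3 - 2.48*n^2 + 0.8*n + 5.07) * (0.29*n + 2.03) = -0.3277*n^5 - 2.4215*n^4 - 1.6124*n^3 - 4.8024*n^2 + 3.0943*n + 10.2921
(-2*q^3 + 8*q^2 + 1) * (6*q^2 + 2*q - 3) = -12*q^5 + 44*q^4 + 22*q^3 - 18*q^2 + 2*q - 3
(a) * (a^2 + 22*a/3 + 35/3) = a^3 + 22*a^2/3 + 35*a/3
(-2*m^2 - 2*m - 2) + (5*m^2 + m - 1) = 3*m^2 - m - 3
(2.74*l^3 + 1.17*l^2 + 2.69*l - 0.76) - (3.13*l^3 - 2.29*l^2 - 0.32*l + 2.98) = -0.39*l^3 + 3.46*l^2 + 3.01*l - 3.74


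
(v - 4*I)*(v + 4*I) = v^2 + 16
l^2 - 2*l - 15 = (l - 5)*(l + 3)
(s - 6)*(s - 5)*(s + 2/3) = s^3 - 31*s^2/3 + 68*s/3 + 20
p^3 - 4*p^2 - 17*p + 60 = (p - 5)*(p - 3)*(p + 4)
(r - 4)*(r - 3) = r^2 - 7*r + 12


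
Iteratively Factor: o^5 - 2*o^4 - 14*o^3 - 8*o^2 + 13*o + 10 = (o + 1)*(o^4 - 3*o^3 - 11*o^2 + 3*o + 10) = (o + 1)*(o + 2)*(o^3 - 5*o^2 - o + 5) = (o + 1)^2*(o + 2)*(o^2 - 6*o + 5) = (o - 1)*(o + 1)^2*(o + 2)*(o - 5)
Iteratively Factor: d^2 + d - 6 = (d - 2)*(d + 3)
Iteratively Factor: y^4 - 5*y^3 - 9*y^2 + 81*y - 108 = (y - 3)*(y^3 - 2*y^2 - 15*y + 36) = (y - 3)^2*(y^2 + y - 12) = (y - 3)^2*(y + 4)*(y - 3)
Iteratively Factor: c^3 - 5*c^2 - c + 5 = (c + 1)*(c^2 - 6*c + 5) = (c - 1)*(c + 1)*(c - 5)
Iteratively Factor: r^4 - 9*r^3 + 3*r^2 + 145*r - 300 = (r + 4)*(r^3 - 13*r^2 + 55*r - 75) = (r - 5)*(r + 4)*(r^2 - 8*r + 15) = (r - 5)*(r - 3)*(r + 4)*(r - 5)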